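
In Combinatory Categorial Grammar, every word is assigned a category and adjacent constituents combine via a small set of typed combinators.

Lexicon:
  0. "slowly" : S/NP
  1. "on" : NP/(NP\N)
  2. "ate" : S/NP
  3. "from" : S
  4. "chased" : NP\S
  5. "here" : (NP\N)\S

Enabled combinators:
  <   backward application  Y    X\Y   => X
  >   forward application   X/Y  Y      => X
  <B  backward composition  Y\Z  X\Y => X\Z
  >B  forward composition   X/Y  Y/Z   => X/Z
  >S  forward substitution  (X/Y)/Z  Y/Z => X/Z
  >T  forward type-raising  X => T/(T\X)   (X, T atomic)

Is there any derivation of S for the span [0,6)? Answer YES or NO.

YES

[0,6] S   >
  [0,1] "slowly" : S/NP
  [1,6] NP   >
    [1,2] "on" : NP/(NP\N)
    [2,6] NP\N   <
      [2,5] S   >
        [2,3] "ate" : S/NP
        [3,5] NP   <
          [3,4] "from" : S
          [4,5] "chased" : NP\S
      [5,6] "here" : (NP\N)\S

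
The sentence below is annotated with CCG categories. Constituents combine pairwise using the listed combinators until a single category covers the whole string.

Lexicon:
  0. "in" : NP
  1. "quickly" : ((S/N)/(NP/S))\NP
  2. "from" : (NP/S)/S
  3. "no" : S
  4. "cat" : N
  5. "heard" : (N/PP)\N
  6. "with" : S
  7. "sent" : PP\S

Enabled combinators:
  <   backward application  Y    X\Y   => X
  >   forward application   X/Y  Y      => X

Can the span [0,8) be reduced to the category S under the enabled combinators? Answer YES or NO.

YES

[0,8] S   >
  [0,4] S/N   >
    [0,2] (S/N)/(NP/S)   <
      [0,1] "in" : NP
      [1,2] "quickly" : ((S/N)/(NP/S))\NP
    [2,4] NP/S   >
      [2,3] "from" : (NP/S)/S
      [3,4] "no" : S
  [4,8] N   >
    [4,6] N/PP   <
      [4,5] "cat" : N
      [5,6] "heard" : (N/PP)\N
    [6,8] PP   <
      [6,7] "with" : S
      [7,8] "sent" : PP\S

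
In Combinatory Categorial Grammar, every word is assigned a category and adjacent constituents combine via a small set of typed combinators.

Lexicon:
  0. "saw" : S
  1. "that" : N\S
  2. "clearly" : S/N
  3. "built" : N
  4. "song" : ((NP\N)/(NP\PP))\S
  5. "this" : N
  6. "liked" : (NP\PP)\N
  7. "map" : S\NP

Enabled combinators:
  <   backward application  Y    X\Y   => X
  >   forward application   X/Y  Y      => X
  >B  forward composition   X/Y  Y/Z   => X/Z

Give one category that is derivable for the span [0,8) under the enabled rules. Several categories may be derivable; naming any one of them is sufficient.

[0,8] S   <
  [0,7] NP   <
    [0,2] N   <
      [0,1] "saw" : S
      [1,2] "that" : N\S
    [2,7] NP\N   >
      [2,5] (NP\N)/(NP\PP)   <
        [2,4] S   >
          [2,3] "clearly" : S/N
          [3,4] "built" : N
        [4,5] "song" : ((NP\N)/(NP\PP))\S
      [5,7] NP\PP   <
        [5,6] "this" : N
        [6,7] "liked" : (NP\PP)\N
  [7,8] "map" : S\NP

S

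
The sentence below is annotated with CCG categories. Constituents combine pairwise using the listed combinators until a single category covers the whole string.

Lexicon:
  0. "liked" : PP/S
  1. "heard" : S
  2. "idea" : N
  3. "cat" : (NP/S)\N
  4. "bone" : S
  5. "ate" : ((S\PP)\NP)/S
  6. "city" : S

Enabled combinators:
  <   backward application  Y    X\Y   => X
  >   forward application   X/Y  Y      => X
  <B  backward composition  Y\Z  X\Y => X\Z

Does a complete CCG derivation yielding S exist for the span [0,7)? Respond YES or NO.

YES

[0,7] S   <
  [0,2] PP   >
    [0,1] "liked" : PP/S
    [1,2] "heard" : S
  [2,7] S\PP   <
    [2,5] NP   >
      [2,4] NP/S   <
        [2,3] "idea" : N
        [3,4] "cat" : (NP/S)\N
      [4,5] "bone" : S
    [5,7] (S\PP)\NP   >
      [5,6] "ate" : ((S\PP)\NP)/S
      [6,7] "city" : S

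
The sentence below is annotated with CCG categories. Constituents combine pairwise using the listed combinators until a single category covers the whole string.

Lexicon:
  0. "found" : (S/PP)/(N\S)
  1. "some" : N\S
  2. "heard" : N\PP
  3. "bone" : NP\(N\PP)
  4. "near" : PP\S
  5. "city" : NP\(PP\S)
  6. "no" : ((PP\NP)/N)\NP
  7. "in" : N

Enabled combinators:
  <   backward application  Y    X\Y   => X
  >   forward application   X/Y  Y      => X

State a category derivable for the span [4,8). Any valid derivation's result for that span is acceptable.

PP\NP

[0,8] S   >
  [0,2] S/PP   >
    [0,1] "found" : (S/PP)/(N\S)
    [1,2] "some" : N\S
  [2,8] PP   <
    [2,4] NP   <
      [2,3] "heard" : N\PP
      [3,4] "bone" : NP\(N\PP)
    [4,8] PP\NP   >
      [4,7] (PP\NP)/N   <
        [4,6] NP   <
          [4,5] "near" : PP\S
          [5,6] "city" : NP\(PP\S)
        [6,7] "no" : ((PP\NP)/N)\NP
      [7,8] "in" : N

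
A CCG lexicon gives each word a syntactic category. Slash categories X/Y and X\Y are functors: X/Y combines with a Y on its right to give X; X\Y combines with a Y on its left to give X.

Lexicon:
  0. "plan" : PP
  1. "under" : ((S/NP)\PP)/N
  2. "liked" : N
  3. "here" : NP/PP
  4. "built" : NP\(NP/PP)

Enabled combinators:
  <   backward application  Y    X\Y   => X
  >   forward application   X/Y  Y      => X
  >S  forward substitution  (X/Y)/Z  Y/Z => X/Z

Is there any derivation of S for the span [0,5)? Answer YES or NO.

[0,5] S   >
  [0,3] S/NP   <
    [0,1] "plan" : PP
    [1,3] (S/NP)\PP   >
      [1,2] "under" : ((S/NP)\PP)/N
      [2,3] "liked" : N
  [3,5] NP   <
    [3,4] "here" : NP/PP
    [4,5] "built" : NP\(NP/PP)

YES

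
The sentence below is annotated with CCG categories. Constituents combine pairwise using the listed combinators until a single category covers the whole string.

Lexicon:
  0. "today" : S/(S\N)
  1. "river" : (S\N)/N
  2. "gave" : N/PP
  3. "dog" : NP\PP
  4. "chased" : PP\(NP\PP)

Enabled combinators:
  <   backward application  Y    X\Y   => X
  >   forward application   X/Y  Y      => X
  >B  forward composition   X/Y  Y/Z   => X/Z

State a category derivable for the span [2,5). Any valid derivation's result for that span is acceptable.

N

[0,5] S   >
  [0,1] "today" : S/(S\N)
  [1,5] S\N   >
    [1,2] "river" : (S\N)/N
    [2,5] N   >
      [2,3] "gave" : N/PP
      [3,5] PP   <
        [3,4] "dog" : NP\PP
        [4,5] "chased" : PP\(NP\PP)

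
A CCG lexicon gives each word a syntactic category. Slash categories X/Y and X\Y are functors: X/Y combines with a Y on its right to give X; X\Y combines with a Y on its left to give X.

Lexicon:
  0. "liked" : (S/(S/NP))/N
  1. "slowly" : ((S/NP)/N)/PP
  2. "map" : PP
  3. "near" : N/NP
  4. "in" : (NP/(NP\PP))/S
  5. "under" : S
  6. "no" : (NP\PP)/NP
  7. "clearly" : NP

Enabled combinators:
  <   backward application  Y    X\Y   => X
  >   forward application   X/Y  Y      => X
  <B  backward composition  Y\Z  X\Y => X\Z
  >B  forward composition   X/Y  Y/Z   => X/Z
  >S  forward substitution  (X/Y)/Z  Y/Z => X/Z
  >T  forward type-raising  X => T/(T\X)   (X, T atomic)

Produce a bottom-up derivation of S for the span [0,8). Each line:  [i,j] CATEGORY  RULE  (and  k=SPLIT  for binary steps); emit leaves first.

[0,8] S   >
  [0,3] S/N   >S
    [0,1] "liked" : (S/(S/NP))/N
    [1,3] (S/NP)/N   >
      [1,2] "slowly" : ((S/NP)/N)/PP
      [2,3] "map" : PP
  [3,8] N   >
    [3,4] "near" : N/NP
    [4,8] NP   >
      [4,6] NP/(NP\PP)   >
        [4,5] "in" : (NP/(NP\PP))/S
        [5,6] "under" : S
      [6,8] NP\PP   >
        [6,7] "no" : (NP\PP)/NP
        [7,8] "clearly" : NP

[0,1] (S/(S/NP))/N  lex  "liked"
[1,2] ((S/NP)/N)/PP  lex  "slowly"
[2,3] PP  lex  "map"
[1,3] (S/NP)/N  >  k=2
[0,3] S/N  >S  k=1
[3,4] N/NP  lex  "near"
[4,5] (NP/(NP\PP))/S  lex  "in"
[5,6] S  lex  "under"
[4,6] NP/(NP\PP)  >  k=5
[6,7] (NP\PP)/NP  lex  "no"
[7,8] NP  lex  "clearly"
[6,8] NP\PP  >  k=7
[4,8] NP  >  k=6
[3,8] N  >  k=4
[0,8] S  >  k=3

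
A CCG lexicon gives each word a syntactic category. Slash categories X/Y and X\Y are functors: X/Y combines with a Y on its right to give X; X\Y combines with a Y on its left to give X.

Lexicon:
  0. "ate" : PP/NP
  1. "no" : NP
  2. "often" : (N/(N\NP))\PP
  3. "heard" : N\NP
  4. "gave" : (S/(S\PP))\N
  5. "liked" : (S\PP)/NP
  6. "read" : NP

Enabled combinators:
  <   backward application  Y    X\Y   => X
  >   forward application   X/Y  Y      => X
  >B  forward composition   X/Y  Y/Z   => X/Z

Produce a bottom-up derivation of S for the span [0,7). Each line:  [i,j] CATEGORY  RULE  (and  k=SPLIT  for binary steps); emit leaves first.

[0,1] PP/NP  lex  "ate"
[1,2] NP  lex  "no"
[0,2] PP  >  k=1
[2,3] (N/(N\NP))\PP  lex  "often"
[0,3] N/(N\NP)  <  k=2
[3,4] N\NP  lex  "heard"
[0,4] N  >  k=3
[4,5] (S/(S\PP))\N  lex  "gave"
[0,5] S/(S\PP)  <  k=4
[5,6] (S\PP)/NP  lex  "liked"
[6,7] NP  lex  "read"
[5,7] S\PP  >  k=6
[0,7] S  >  k=5

[0,7] S   >
  [0,5] S/(S\PP)   <
    [0,4] N   >
      [0,3] N/(N\NP)   <
        [0,2] PP   >
          [0,1] "ate" : PP/NP
          [1,2] "no" : NP
        [2,3] "often" : (N/(N\NP))\PP
      [3,4] "heard" : N\NP
    [4,5] "gave" : (S/(S\PP))\N
  [5,7] S\PP   >
    [5,6] "liked" : (S\PP)/NP
    [6,7] "read" : NP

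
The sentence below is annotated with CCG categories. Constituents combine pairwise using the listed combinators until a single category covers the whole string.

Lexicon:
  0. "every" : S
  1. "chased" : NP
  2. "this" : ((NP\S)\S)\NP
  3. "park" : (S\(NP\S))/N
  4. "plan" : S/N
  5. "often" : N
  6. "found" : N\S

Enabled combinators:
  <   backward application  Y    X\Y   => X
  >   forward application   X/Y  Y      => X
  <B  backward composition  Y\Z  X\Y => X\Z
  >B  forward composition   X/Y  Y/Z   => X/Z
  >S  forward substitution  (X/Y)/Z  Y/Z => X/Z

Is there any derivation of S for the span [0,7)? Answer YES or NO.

[0,7] S   <
  [0,3] NP\S   <
    [0,1] "every" : S
    [1,3] (NP\S)\S   <
      [1,2] "chased" : NP
      [2,3] "this" : ((NP\S)\S)\NP
  [3,7] S\(NP\S)   >
    [3,4] "park" : (S\(NP\S))/N
    [4,7] N   <
      [4,6] S   >
        [4,5] "plan" : S/N
        [5,6] "often" : N
      [6,7] "found" : N\S

YES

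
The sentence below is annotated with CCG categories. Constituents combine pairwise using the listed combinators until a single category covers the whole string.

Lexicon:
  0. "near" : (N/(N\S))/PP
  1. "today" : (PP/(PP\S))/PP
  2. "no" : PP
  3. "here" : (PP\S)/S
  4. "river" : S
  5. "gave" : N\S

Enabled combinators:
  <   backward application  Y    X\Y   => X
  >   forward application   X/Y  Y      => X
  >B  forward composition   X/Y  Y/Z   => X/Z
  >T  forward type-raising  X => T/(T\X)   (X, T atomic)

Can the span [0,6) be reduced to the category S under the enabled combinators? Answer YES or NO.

(N/(N\S))/PP (PP/(PP\S))/PP PP (PP\S)/S S N\S
CKY chart[0,6] = {(N/(N\S))/(S\N), N, N/(N\N), NP/(NP\N), PP/(PP\N), S/(S\N)}; S ∉ chart

NO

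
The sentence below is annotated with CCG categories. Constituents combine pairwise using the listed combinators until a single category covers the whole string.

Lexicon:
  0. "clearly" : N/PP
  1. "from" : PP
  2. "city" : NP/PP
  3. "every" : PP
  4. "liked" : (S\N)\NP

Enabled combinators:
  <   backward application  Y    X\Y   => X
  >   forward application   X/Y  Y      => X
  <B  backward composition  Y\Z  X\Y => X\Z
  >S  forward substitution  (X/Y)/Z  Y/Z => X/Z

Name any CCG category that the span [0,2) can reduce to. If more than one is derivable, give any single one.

N

[0,5] S   <
  [0,2] N   >
    [0,1] "clearly" : N/PP
    [1,2] "from" : PP
  [2,5] S\N   <
    [2,4] NP   >
      [2,3] "city" : NP/PP
      [3,4] "every" : PP
    [4,5] "liked" : (S\N)\NP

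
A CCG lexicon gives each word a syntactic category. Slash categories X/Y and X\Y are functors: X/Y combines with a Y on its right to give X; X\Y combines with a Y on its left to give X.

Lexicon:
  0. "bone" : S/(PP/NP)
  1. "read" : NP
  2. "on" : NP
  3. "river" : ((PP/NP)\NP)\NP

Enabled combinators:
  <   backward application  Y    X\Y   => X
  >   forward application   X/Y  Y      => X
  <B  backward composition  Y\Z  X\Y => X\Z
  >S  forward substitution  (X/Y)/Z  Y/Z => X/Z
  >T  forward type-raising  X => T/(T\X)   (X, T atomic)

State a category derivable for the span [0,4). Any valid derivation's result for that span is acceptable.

S

[0,4] S   >
  [0,1] "bone" : S/(PP/NP)
  [1,4] PP/NP   <
    [1,2] "read" : NP
    [2,4] (PP/NP)\NP   <
      [2,3] "on" : NP
      [3,4] "river" : ((PP/NP)\NP)\NP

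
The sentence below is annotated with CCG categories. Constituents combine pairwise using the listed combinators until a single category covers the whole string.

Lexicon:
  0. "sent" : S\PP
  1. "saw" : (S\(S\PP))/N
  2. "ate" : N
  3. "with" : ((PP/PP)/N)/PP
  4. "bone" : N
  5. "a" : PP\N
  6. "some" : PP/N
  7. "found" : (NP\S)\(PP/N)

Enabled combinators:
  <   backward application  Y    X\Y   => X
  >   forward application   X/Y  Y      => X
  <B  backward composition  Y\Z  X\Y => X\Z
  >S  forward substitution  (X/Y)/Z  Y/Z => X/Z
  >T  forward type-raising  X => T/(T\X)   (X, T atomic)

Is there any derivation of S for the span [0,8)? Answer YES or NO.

S\PP (S\(S\PP))/N N ((PP/PP)/N)/PP N PP\N PP/N (NP\S)\(PP/N)
CKY chart[0,8] = {N/(N\NP), NP, NP/(NP\NP), PP/(PP\NP), S/(S\NP)}; S ∉ chart

NO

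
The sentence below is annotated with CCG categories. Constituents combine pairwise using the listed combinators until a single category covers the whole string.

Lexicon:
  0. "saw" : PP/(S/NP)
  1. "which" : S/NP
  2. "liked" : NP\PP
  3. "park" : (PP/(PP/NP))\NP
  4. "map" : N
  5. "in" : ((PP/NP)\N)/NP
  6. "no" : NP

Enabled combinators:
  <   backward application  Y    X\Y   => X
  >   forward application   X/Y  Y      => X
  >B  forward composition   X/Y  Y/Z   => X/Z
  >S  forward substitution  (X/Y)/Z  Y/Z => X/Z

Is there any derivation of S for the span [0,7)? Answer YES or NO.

NO

PP/(S/NP) S/NP NP\PP (PP/(PP/NP))\NP N ((PP/NP)\N)/NP NP
CKY chart[0,7] = {PP}; S ∉ chart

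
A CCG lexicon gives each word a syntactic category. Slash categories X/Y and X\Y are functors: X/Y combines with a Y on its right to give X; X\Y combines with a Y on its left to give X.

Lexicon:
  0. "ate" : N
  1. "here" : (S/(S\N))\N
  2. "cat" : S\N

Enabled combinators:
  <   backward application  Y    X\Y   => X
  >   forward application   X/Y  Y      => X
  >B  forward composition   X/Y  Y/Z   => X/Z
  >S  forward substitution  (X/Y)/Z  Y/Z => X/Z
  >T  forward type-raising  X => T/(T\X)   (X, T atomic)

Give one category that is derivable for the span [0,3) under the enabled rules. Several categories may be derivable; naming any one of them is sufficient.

[0,3] S   >
  [0,2] S/(S\N)   <
    [0,1] "ate" : N
    [1,2] "here" : (S/(S\N))\N
  [2,3] "cat" : S\N

S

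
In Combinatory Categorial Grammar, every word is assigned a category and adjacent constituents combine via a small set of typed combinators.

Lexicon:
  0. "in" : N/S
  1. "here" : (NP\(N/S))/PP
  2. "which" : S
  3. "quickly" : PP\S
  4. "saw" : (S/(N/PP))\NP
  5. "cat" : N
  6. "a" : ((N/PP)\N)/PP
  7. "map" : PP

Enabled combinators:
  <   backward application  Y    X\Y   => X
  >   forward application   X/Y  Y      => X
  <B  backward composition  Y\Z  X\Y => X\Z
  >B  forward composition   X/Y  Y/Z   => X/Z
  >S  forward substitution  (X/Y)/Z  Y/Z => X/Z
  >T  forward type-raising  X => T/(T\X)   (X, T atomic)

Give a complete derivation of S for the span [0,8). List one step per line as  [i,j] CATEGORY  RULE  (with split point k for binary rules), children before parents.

[0,8] S   >
  [0,5] S/(N/PP)   <
    [0,4] NP   <
      [0,1] "in" : N/S
      [1,4] NP\(N/S)   >
        [1,2] "here" : (NP\(N/S))/PP
        [2,4] PP   <
          [2,3] "which" : S
          [3,4] "quickly" : PP\S
    [4,5] "saw" : (S/(N/PP))\NP
  [5,8] N/PP   <
    [5,6] "cat" : N
    [6,8] (N/PP)\N   >
      [6,7] "a" : ((N/PP)\N)/PP
      [7,8] "map" : PP

[0,1] N/S  lex  "in"
[1,2] (NP\(N/S))/PP  lex  "here"
[2,3] S  lex  "which"
[3,4] PP\S  lex  "quickly"
[2,4] PP  <  k=3
[1,4] NP\(N/S)  >  k=2
[0,4] NP  <  k=1
[4,5] (S/(N/PP))\NP  lex  "saw"
[0,5] S/(N/PP)  <  k=4
[5,6] N  lex  "cat"
[6,7] ((N/PP)\N)/PP  lex  "a"
[7,8] PP  lex  "map"
[6,8] (N/PP)\N  >  k=7
[5,8] N/PP  <  k=6
[0,8] S  >  k=5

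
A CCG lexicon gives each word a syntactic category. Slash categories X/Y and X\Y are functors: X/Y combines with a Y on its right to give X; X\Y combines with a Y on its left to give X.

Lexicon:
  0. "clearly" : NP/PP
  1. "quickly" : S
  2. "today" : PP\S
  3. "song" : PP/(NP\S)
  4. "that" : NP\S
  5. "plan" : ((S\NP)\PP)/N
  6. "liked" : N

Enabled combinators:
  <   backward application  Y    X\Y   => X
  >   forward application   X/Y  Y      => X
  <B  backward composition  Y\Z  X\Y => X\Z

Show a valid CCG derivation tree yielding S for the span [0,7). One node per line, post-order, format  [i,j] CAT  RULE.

[0,7] S   <
  [0,3] NP   >
    [0,1] "clearly" : NP/PP
    [1,3] PP   <
      [1,2] "quickly" : S
      [2,3] "today" : PP\S
  [3,7] S\NP   <
    [3,5] PP   >
      [3,4] "song" : PP/(NP\S)
      [4,5] "that" : NP\S
    [5,7] (S\NP)\PP   >
      [5,6] "plan" : ((S\NP)\PP)/N
      [6,7] "liked" : N

[0,1] NP/PP  lex  "clearly"
[1,2] S  lex  "quickly"
[2,3] PP\S  lex  "today"
[1,3] PP  <  k=2
[0,3] NP  >  k=1
[3,4] PP/(NP\S)  lex  "song"
[4,5] NP\S  lex  "that"
[3,5] PP  >  k=4
[5,6] ((S\NP)\PP)/N  lex  "plan"
[6,7] N  lex  "liked"
[5,7] (S\NP)\PP  >  k=6
[3,7] S\NP  <  k=5
[0,7] S  <  k=3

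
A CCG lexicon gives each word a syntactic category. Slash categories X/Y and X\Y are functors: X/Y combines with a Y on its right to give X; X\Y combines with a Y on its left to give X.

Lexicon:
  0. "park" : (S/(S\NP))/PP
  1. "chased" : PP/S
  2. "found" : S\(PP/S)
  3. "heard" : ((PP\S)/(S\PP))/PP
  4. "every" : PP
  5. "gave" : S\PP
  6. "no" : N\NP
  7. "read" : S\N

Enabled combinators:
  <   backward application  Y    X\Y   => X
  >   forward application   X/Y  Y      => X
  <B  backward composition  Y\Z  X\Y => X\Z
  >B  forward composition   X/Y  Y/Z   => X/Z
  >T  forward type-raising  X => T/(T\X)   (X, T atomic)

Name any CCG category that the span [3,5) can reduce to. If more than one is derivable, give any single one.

(PP\S)/(S\PP)

[0,8] S   >
  [0,6] S/(S\NP)   >
    [0,1] "park" : (S/(S\NP))/PP
    [1,6] PP   <
      [1,3] S   <
        [1,2] "chased" : PP/S
        [2,3] "found" : S\(PP/S)
      [3,6] PP\S   >
        [3,5] (PP\S)/(S\PP)   >
          [3,4] "heard" : ((PP\S)/(S\PP))/PP
          [4,5] "every" : PP
        [5,6] "gave" : S\PP
  [6,8] S\NP   <B
    [6,7] "no" : N\NP
    [7,8] "read" : S\N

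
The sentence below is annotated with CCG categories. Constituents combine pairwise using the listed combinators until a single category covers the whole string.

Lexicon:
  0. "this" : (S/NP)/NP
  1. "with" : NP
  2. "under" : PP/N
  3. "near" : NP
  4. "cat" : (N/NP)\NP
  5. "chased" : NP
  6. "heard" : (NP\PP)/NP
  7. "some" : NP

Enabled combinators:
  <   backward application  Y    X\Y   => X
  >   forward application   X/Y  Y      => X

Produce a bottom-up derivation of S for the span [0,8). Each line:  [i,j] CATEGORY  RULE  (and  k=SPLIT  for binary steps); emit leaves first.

[0,1] (S/NP)/NP  lex  "this"
[1,2] NP  lex  "with"
[0,2] S/NP  >  k=1
[2,3] PP/N  lex  "under"
[3,4] NP  lex  "near"
[4,5] (N/NP)\NP  lex  "cat"
[3,5] N/NP  <  k=4
[5,6] NP  lex  "chased"
[3,6] N  >  k=5
[2,6] PP  >  k=3
[6,7] (NP\PP)/NP  lex  "heard"
[7,8] NP  lex  "some"
[6,8] NP\PP  >  k=7
[2,8] NP  <  k=6
[0,8] S  >  k=2

[0,8] S   >
  [0,2] S/NP   >
    [0,1] "this" : (S/NP)/NP
    [1,2] "with" : NP
  [2,8] NP   <
    [2,6] PP   >
      [2,3] "under" : PP/N
      [3,6] N   >
        [3,5] N/NP   <
          [3,4] "near" : NP
          [4,5] "cat" : (N/NP)\NP
        [5,6] "chased" : NP
    [6,8] NP\PP   >
      [6,7] "heard" : (NP\PP)/NP
      [7,8] "some" : NP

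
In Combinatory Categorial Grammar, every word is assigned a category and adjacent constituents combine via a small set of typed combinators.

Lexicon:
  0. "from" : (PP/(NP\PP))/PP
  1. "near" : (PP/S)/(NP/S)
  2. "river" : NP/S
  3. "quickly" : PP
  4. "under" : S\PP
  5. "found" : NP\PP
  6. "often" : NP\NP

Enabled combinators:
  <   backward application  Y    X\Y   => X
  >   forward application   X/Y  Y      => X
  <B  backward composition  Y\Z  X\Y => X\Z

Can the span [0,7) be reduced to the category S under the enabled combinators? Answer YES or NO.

NO

(PP/(NP\PP))/PP (PP/S)/(NP/S) NP/S PP S\PP NP\PP NP\NP
CKY chart[0,7] = {PP}; S ∉ chart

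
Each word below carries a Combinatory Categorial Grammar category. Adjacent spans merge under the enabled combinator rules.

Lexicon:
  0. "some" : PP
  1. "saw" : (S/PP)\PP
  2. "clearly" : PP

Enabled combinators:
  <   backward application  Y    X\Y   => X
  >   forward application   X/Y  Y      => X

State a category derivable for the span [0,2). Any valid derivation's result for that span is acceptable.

[0,3] S   >
  [0,2] S/PP   <
    [0,1] "some" : PP
    [1,2] "saw" : (S/PP)\PP
  [2,3] "clearly" : PP

S/PP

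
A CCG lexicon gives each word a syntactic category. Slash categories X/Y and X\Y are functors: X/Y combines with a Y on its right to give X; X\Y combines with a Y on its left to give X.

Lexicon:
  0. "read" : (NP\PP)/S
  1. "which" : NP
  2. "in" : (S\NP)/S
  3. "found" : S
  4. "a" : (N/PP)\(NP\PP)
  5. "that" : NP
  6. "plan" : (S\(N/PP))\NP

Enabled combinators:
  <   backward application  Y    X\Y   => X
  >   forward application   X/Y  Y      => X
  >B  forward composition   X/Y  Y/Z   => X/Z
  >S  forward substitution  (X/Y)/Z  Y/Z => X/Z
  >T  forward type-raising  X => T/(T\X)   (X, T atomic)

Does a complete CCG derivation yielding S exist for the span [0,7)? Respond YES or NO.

[0,7] S   <
  [0,5] N/PP   <
    [0,4] NP\PP   >
      [0,1] "read" : (NP\PP)/S
      [1,4] S   <
        [1,2] "which" : NP
        [2,4] S\NP   >
          [2,3] "in" : (S\NP)/S
          [3,4] "found" : S
    [4,5] "a" : (N/PP)\(NP\PP)
  [5,7] S\(N/PP)   <
    [5,6] "that" : NP
    [6,7] "plan" : (S\(N/PP))\NP

YES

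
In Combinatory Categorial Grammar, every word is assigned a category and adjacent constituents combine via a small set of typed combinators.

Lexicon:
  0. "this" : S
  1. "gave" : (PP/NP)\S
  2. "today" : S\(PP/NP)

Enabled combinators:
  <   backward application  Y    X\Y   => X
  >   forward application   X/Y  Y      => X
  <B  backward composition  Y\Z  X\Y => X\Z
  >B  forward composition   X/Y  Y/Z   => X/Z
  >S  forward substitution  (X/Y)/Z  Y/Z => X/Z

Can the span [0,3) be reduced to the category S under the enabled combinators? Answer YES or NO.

YES

[0,3] S   <
  [0,2] PP/NP   <
    [0,1] "this" : S
    [1,2] "gave" : (PP/NP)\S
  [2,3] "today" : S\(PP/NP)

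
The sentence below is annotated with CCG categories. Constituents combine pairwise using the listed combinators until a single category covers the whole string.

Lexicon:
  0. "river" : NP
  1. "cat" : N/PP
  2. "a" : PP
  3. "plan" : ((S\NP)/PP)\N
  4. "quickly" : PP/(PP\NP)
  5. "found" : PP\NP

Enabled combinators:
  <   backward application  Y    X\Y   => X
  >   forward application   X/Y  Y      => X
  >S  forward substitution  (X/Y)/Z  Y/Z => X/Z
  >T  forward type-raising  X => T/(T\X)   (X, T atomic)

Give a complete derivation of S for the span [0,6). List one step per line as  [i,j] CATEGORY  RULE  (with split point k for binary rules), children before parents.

[0,1] NP  lex  "river"
[1,2] N/PP  lex  "cat"
[2,3] PP  lex  "a"
[1,3] N  >  k=2
[3,4] ((S\NP)/PP)\N  lex  "plan"
[1,4] (S\NP)/PP  <  k=3
[4,5] PP/(PP\NP)  lex  "quickly"
[5,6] PP\NP  lex  "found"
[4,6] PP  >  k=5
[1,6] S\NP  >  k=4
[0,6] S  <  k=1

[0,6] S   <
  [0,1] "river" : NP
  [1,6] S\NP   >
    [1,4] (S\NP)/PP   <
      [1,3] N   >
        [1,2] "cat" : N/PP
        [2,3] "a" : PP
      [3,4] "plan" : ((S\NP)/PP)\N
    [4,6] PP   >
      [4,5] "quickly" : PP/(PP\NP)
      [5,6] "found" : PP\NP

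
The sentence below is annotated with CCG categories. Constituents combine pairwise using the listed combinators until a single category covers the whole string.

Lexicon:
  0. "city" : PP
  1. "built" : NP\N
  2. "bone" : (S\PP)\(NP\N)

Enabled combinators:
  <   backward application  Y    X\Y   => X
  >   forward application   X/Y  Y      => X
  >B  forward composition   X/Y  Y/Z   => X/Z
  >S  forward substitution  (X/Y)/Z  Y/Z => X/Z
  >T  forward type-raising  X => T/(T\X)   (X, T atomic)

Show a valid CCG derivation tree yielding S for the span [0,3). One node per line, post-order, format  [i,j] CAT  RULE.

[0,3] S   <
  [0,1] "city" : PP
  [1,3] S\PP   <
    [1,2] "built" : NP\N
    [2,3] "bone" : (S\PP)\(NP\N)

[0,1] PP  lex  "city"
[1,2] NP\N  lex  "built"
[2,3] (S\PP)\(NP\N)  lex  "bone"
[1,3] S\PP  <  k=2
[0,3] S  <  k=1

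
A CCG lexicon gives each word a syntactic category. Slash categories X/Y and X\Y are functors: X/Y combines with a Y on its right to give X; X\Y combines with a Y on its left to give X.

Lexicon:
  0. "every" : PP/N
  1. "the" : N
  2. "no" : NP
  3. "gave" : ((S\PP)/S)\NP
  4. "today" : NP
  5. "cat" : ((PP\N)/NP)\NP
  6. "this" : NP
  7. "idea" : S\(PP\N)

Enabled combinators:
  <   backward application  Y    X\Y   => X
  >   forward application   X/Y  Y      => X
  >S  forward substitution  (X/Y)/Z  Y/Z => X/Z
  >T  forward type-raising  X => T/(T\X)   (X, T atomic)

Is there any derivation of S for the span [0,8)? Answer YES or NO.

[0,8] S   <
  [0,2] PP   >
    [0,1] "every" : PP/N
    [1,2] "the" : N
  [2,8] S\PP   >
    [2,4] (S\PP)/S   <
      [2,3] "no" : NP
      [3,4] "gave" : ((S\PP)/S)\NP
    [4,8] S   <
      [4,7] PP\N   >
        [4,6] (PP\N)/NP   <
          [4,5] "today" : NP
          [5,6] "cat" : ((PP\N)/NP)\NP
        [6,7] "this" : NP
      [7,8] "idea" : S\(PP\N)

YES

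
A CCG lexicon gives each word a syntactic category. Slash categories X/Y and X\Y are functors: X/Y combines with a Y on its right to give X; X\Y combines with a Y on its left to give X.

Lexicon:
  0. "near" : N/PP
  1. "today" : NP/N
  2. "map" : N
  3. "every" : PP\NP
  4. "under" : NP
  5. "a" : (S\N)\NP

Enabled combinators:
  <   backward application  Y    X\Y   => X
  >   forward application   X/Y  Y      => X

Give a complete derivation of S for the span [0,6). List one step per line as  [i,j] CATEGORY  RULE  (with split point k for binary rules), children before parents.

[0,1] N/PP  lex  "near"
[1,2] NP/N  lex  "today"
[2,3] N  lex  "map"
[1,3] NP  >  k=2
[3,4] PP\NP  lex  "every"
[1,4] PP  <  k=3
[0,4] N  >  k=1
[4,5] NP  lex  "under"
[5,6] (S\N)\NP  lex  "a"
[4,6] S\N  <  k=5
[0,6] S  <  k=4

[0,6] S   <
  [0,4] N   >
    [0,1] "near" : N/PP
    [1,4] PP   <
      [1,3] NP   >
        [1,2] "today" : NP/N
        [2,3] "map" : N
      [3,4] "every" : PP\NP
  [4,6] S\N   <
    [4,5] "under" : NP
    [5,6] "a" : (S\N)\NP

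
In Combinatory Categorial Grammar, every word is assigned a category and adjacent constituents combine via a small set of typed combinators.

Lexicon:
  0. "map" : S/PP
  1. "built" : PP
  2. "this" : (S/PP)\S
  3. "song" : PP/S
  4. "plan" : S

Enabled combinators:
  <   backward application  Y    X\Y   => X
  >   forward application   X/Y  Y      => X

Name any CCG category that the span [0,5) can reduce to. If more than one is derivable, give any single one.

[0,5] S   >
  [0,3] S/PP   <
    [0,2] S   >
      [0,1] "map" : S/PP
      [1,2] "built" : PP
    [2,3] "this" : (S/PP)\S
  [3,5] PP   >
    [3,4] "song" : PP/S
    [4,5] "plan" : S

S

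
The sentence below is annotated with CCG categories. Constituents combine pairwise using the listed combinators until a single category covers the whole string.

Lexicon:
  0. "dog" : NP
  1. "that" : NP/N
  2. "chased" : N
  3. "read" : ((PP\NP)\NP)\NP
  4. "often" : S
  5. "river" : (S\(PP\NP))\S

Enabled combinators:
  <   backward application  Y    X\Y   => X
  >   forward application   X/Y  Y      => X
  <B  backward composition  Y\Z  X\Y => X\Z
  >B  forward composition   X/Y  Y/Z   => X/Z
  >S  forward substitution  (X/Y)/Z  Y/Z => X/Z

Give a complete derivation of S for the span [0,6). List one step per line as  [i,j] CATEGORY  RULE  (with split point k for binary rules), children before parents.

[0,1] NP  lex  "dog"
[1,2] NP/N  lex  "that"
[2,3] N  lex  "chased"
[1,3] NP  >  k=2
[3,4] ((PP\NP)\NP)\NP  lex  "read"
[1,4] (PP\NP)\NP  <  k=3
[4,5] S  lex  "often"
[5,6] (S\(PP\NP))\S  lex  "river"
[4,6] S\(PP\NP)  <  k=5
[1,6] S\NP  <B  k=4
[0,6] S  <  k=1

[0,6] S   <
  [0,1] "dog" : NP
  [1,6] S\NP   <B
    [1,4] (PP\NP)\NP   <
      [1,3] NP   >
        [1,2] "that" : NP/N
        [2,3] "chased" : N
      [3,4] "read" : ((PP\NP)\NP)\NP
    [4,6] S\(PP\NP)   <
      [4,5] "often" : S
      [5,6] "river" : (S\(PP\NP))\S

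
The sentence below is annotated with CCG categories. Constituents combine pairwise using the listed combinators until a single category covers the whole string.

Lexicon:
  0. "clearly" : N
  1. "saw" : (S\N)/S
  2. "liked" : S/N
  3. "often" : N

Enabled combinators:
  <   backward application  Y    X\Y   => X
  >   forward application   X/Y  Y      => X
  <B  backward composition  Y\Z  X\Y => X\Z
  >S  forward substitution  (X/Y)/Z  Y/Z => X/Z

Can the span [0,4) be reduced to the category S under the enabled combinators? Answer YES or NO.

YES

[0,4] S   <
  [0,1] "clearly" : N
  [1,4] S\N   >
    [1,2] "saw" : (S\N)/S
    [2,4] S   >
      [2,3] "liked" : S/N
      [3,4] "often" : N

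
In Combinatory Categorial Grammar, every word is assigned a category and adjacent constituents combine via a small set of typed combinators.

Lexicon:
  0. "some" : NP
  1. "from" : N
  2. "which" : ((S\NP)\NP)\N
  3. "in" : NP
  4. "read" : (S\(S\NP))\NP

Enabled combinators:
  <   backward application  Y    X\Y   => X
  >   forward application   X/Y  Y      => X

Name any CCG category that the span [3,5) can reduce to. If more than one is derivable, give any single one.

S\(S\NP)

[0,5] S   <
  [0,3] S\NP   <
    [0,1] "some" : NP
    [1,3] (S\NP)\NP   <
      [1,2] "from" : N
      [2,3] "which" : ((S\NP)\NP)\N
  [3,5] S\(S\NP)   <
    [3,4] "in" : NP
    [4,5] "read" : (S\(S\NP))\NP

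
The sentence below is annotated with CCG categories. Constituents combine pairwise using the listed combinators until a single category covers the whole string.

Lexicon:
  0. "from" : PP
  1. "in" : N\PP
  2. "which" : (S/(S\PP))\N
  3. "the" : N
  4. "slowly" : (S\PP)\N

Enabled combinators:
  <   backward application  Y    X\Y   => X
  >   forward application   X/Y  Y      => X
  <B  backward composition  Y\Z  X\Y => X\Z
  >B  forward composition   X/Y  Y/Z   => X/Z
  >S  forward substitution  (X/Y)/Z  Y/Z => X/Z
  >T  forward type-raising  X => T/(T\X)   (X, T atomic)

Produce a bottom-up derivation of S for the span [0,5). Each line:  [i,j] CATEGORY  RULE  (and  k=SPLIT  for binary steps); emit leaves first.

[0,5] S   >
  [0,3] S/(S\PP)   <
    [0,2] N   <
      [0,1] "from" : PP
      [1,2] "in" : N\PP
    [2,3] "which" : (S/(S\PP))\N
  [3,5] S\PP   <
    [3,4] "the" : N
    [4,5] "slowly" : (S\PP)\N

[0,1] PP  lex  "from"
[1,2] N\PP  lex  "in"
[0,2] N  <  k=1
[2,3] (S/(S\PP))\N  lex  "which"
[0,3] S/(S\PP)  <  k=2
[3,4] N  lex  "the"
[4,5] (S\PP)\N  lex  "slowly"
[3,5] S\PP  <  k=4
[0,5] S  >  k=3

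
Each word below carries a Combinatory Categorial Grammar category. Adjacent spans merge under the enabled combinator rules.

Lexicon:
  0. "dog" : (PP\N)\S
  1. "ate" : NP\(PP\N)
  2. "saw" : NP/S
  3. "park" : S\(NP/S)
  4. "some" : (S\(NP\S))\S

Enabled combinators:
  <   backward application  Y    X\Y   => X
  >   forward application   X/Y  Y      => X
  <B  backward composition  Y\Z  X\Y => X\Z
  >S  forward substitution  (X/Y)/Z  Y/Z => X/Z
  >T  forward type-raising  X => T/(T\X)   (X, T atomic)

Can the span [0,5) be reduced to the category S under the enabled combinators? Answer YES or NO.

[0,5] S   <
  [0,2] NP\S   <B
    [0,1] "dog" : (PP\N)\S
    [1,2] "ate" : NP\(PP\N)
  [2,5] S\(NP\S)   <
    [2,4] S   <
      [2,3] "saw" : NP/S
      [3,4] "park" : S\(NP/S)
    [4,5] "some" : (S\(NP\S))\S

YES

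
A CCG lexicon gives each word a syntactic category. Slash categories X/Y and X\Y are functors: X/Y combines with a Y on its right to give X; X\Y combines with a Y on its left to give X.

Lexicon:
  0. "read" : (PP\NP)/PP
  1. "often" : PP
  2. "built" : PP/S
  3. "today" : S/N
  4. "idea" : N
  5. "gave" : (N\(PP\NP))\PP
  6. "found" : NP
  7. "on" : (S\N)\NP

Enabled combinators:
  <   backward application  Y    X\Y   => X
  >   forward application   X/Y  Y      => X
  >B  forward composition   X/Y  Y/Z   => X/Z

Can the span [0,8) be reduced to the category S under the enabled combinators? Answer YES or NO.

YES

[0,8] S   <
  [0,6] N   <
    [0,2] PP\NP   >
      [0,1] "read" : (PP\NP)/PP
      [1,2] "often" : PP
    [2,6] N\(PP\NP)   <
      [2,5] PP   >
        [2,4] PP/N   >B
          [2,3] "built" : PP/S
          [3,4] "today" : S/N
        [4,5] "idea" : N
      [5,6] "gave" : (N\(PP\NP))\PP
  [6,8] S\N   <
    [6,7] "found" : NP
    [7,8] "on" : (S\N)\NP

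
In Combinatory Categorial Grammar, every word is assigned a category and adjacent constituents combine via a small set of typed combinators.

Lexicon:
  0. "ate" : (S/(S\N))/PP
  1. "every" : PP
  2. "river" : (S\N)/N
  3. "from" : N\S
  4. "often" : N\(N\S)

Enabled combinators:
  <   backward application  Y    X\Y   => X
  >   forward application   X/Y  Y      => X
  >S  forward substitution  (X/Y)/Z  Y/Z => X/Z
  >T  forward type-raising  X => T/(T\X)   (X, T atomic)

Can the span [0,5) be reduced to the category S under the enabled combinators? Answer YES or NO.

YES

[0,5] S   >
  [0,2] S/(S\N)   >
    [0,1] "ate" : (S/(S\N))/PP
    [1,2] "every" : PP
  [2,5] S\N   >
    [2,3] "river" : (S\N)/N
    [3,5] N   <
      [3,4] "from" : N\S
      [4,5] "often" : N\(N\S)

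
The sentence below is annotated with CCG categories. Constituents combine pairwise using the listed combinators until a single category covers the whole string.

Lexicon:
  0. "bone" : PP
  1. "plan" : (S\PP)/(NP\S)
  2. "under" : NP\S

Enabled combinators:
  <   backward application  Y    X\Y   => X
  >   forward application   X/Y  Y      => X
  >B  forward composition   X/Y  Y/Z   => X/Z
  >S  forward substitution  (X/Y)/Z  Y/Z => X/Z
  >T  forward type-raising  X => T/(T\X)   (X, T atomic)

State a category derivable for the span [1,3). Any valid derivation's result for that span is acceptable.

[0,3] S   >
  [0,1] S/(S\PP)   >T
    [0,1] "bone" : PP
  [1,3] S\PP   >
    [1,2] "plan" : (S\PP)/(NP\S)
    [2,3] "under" : NP\S

S\PP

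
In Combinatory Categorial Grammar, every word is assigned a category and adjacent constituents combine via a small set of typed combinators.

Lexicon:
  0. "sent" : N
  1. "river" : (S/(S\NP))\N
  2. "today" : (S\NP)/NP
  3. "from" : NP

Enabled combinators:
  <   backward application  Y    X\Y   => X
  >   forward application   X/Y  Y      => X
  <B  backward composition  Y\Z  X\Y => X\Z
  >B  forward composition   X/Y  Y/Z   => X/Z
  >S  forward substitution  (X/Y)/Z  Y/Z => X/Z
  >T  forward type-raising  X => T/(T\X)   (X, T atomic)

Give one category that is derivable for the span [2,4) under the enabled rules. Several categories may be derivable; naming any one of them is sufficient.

S\NP

[0,4] S   >
  [0,2] S/(S\NP)   <
    [0,1] "sent" : N
    [1,2] "river" : (S/(S\NP))\N
  [2,4] S\NP   >
    [2,3] "today" : (S\NP)/NP
    [3,4] "from" : NP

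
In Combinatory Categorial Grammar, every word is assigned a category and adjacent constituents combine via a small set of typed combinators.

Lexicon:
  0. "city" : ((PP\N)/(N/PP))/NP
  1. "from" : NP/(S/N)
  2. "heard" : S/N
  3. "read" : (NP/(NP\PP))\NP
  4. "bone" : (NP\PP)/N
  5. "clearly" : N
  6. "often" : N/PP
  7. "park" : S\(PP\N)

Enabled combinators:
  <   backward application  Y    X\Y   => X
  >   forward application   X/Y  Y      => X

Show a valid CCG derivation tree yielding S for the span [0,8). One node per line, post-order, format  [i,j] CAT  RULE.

[0,8] S   <
  [0,7] PP\N   >
    [0,6] (PP\N)/(N/PP)   >
      [0,1] "city" : ((PP\N)/(N/PP))/NP
      [1,6] NP   >
        [1,4] NP/(NP\PP)   <
          [1,3] NP   >
            [1,2] "from" : NP/(S/N)
            [2,3] "heard" : S/N
          [3,4] "read" : (NP/(NP\PP))\NP
        [4,6] NP\PP   >
          [4,5] "bone" : (NP\PP)/N
          [5,6] "clearly" : N
    [6,7] "often" : N/PP
  [7,8] "park" : S\(PP\N)

[0,1] ((PP\N)/(N/PP))/NP  lex  "city"
[1,2] NP/(S/N)  lex  "from"
[2,3] S/N  lex  "heard"
[1,3] NP  >  k=2
[3,4] (NP/(NP\PP))\NP  lex  "read"
[1,4] NP/(NP\PP)  <  k=3
[4,5] (NP\PP)/N  lex  "bone"
[5,6] N  lex  "clearly"
[4,6] NP\PP  >  k=5
[1,6] NP  >  k=4
[0,6] (PP\N)/(N/PP)  >  k=1
[6,7] N/PP  lex  "often"
[0,7] PP\N  >  k=6
[7,8] S\(PP\N)  lex  "park"
[0,8] S  <  k=7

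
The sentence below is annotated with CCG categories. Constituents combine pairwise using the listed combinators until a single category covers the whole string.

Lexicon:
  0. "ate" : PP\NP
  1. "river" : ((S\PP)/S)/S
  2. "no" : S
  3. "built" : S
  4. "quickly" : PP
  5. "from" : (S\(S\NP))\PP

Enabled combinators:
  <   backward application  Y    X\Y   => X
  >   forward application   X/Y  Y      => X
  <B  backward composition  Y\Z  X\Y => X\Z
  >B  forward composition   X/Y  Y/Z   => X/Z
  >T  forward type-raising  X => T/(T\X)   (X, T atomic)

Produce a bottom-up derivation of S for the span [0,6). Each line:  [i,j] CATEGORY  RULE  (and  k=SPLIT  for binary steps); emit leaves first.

[0,1] PP\NP  lex  "ate"
[1,2] ((S\PP)/S)/S  lex  "river"
[2,3] S  lex  "no"
[1,3] (S\PP)/S  >  k=2
[3,4] S  lex  "built"
[1,4] S\PP  >  k=3
[0,4] S\NP  <B  k=1
[4,5] PP  lex  "quickly"
[5,6] (S\(S\NP))\PP  lex  "from"
[4,6] S\(S\NP)  <  k=5
[0,6] S  <  k=4

[0,6] S   <
  [0,4] S\NP   <B
    [0,1] "ate" : PP\NP
    [1,4] S\PP   >
      [1,3] (S\PP)/S   >
        [1,2] "river" : ((S\PP)/S)/S
        [2,3] "no" : S
      [3,4] "built" : S
  [4,6] S\(S\NP)   <
    [4,5] "quickly" : PP
    [5,6] "from" : (S\(S\NP))\PP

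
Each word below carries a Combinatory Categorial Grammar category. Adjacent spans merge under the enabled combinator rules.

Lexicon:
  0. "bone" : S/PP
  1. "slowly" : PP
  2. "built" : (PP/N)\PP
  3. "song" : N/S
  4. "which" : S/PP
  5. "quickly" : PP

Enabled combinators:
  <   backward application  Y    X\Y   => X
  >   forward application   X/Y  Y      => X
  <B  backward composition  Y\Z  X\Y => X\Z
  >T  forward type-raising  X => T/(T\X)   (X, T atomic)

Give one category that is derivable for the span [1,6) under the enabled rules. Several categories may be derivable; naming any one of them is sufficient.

PP

[0,6] S   >
  [0,1] "bone" : S/PP
  [1,6] PP   >
    [1,3] PP/N   <
      [1,2] "slowly" : PP
      [2,3] "built" : (PP/N)\PP
    [3,6] N   >
      [3,4] "song" : N/S
      [4,6] S   >
        [4,5] "which" : S/PP
        [5,6] "quickly" : PP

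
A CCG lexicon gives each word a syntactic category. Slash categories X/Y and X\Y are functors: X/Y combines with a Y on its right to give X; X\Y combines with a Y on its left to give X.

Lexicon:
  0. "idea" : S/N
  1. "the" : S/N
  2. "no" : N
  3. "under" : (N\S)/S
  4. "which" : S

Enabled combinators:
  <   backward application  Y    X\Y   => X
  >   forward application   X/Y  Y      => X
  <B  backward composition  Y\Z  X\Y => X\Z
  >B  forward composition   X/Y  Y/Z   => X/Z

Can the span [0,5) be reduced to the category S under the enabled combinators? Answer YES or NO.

YES

[0,5] S   >
  [0,1] "idea" : S/N
  [1,5] N   <
    [1,3] S   >
      [1,2] "the" : S/N
      [2,3] "no" : N
    [3,5] N\S   >
      [3,4] "under" : (N\S)/S
      [4,5] "which" : S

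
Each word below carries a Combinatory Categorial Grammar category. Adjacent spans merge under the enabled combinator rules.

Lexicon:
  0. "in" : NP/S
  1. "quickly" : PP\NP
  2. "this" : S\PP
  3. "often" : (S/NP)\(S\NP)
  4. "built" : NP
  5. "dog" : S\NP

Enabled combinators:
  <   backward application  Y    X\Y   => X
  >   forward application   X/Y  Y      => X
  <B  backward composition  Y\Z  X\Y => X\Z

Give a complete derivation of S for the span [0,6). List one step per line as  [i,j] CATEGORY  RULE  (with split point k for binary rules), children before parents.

[0,1] NP/S  lex  "in"
[1,2] PP\NP  lex  "quickly"
[2,3] S\PP  lex  "this"
[1,3] S\NP  <B  k=2
[3,4] (S/NP)\(S\NP)  lex  "often"
[1,4] S/NP  <  k=3
[4,5] NP  lex  "built"
[1,5] S  >  k=4
[0,5] NP  >  k=1
[5,6] S\NP  lex  "dog"
[0,6] S  <  k=5

[0,6] S   <
  [0,5] NP   >
    [0,1] "in" : NP/S
    [1,5] S   >
      [1,4] S/NP   <
        [1,3] S\NP   <B
          [1,2] "quickly" : PP\NP
          [2,3] "this" : S\PP
        [3,4] "often" : (S/NP)\(S\NP)
      [4,5] "built" : NP
  [5,6] "dog" : S\NP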